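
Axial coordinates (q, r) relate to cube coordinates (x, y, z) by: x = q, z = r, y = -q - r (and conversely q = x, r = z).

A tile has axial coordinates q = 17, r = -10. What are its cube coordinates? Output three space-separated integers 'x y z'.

Answer: 17 -7 -10

Derivation:
x = q = 17
z = r = -10
y = -x - z = -(17) - (-10) = -7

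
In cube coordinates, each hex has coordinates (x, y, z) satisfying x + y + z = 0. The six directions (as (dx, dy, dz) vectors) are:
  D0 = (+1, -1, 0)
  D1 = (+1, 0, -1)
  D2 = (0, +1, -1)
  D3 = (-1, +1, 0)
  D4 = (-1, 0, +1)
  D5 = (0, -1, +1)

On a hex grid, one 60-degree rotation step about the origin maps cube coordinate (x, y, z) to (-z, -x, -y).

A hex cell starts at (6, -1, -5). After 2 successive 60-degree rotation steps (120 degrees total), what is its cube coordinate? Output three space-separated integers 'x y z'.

Answer: -1 -5 6

Derivation:
Start: (6, -1, -5)
Step 1: (6, -1, -5) -> (-(-5), -(6), -(-1)) = (5, -6, 1)
Step 2: (5, -6, 1) -> (-(1), -(5), -(-6)) = (-1, -5, 6)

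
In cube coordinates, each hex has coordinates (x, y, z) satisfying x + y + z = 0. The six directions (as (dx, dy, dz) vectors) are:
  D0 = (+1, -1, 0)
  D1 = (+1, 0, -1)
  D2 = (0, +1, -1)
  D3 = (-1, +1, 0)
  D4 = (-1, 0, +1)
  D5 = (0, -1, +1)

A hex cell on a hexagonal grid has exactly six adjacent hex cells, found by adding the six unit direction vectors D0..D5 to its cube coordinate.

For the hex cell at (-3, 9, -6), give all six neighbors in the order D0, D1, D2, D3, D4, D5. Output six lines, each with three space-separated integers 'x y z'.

Center: (-3, 9, -6). Add each direction:
  D0: (-3, 9, -6) + (1, -1, 0) = (-2, 8, -6)
  D1: (-3, 9, -6) + (1, 0, -1) = (-2, 9, -7)
  D2: (-3, 9, -6) + (0, 1, -1) = (-3, 10, -7)
  D3: (-3, 9, -6) + (-1, 1, 0) = (-4, 10, -6)
  D4: (-3, 9, -6) + (-1, 0, 1) = (-4, 9, -5)
  D5: (-3, 9, -6) + (0, -1, 1) = (-3, 8, -5)

Answer: -2 8 -6
-2 9 -7
-3 10 -7
-4 10 -6
-4 9 -5
-3 8 -5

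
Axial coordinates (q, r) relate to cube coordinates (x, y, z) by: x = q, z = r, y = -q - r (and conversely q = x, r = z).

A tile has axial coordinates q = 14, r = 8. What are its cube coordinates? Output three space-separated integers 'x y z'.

Answer: 14 -22 8

Derivation:
x = q = 14
z = r = 8
y = -x - z = -(14) - (8) = -22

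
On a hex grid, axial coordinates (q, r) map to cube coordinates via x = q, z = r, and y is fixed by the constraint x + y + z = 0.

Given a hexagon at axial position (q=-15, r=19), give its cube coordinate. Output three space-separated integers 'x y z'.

Answer: -15 -4 19

Derivation:
x = q = -15
z = r = 19
y = -x - z = -(-15) - (19) = -4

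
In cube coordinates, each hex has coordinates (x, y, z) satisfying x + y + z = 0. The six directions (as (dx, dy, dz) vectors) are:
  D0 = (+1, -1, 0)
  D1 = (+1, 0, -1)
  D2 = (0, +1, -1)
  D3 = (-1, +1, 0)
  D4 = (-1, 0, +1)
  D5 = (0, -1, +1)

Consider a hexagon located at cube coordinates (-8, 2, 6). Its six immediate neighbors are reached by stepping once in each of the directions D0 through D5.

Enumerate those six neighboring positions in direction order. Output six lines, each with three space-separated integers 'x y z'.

Center: (-8, 2, 6). Add each direction:
  D0: (-8, 2, 6) + (1, -1, 0) = (-7, 1, 6)
  D1: (-8, 2, 6) + (1, 0, -1) = (-7, 2, 5)
  D2: (-8, 2, 6) + (0, 1, -1) = (-8, 3, 5)
  D3: (-8, 2, 6) + (-1, 1, 0) = (-9, 3, 6)
  D4: (-8, 2, 6) + (-1, 0, 1) = (-9, 2, 7)
  D5: (-8, 2, 6) + (0, -1, 1) = (-8, 1, 7)

Answer: -7 1 6
-7 2 5
-8 3 5
-9 3 6
-9 2 7
-8 1 7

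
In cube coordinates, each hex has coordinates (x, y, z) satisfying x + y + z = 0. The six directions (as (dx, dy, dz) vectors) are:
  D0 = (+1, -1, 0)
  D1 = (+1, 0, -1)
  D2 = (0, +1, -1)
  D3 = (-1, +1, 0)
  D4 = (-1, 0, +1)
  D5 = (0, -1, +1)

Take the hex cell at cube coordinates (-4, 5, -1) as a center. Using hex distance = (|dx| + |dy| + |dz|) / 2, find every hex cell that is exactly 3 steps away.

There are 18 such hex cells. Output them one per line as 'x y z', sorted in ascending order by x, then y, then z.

Walk ring at distance 3 from (-4, 5, -1):
Start at center + D4*3 = (-7, 5, 2)
  hex 0: (-7, 5, 2)
  hex 1: (-6, 4, 2)
  hex 2: (-5, 3, 2)
  hex 3: (-4, 2, 2)
  hex 4: (-3, 2, 1)
  hex 5: (-2, 2, 0)
  hex 6: (-1, 2, -1)
  hex 7: (-1, 3, -2)
  hex 8: (-1, 4, -3)
  hex 9: (-1, 5, -4)
  hex 10: (-2, 6, -4)
  hex 11: (-3, 7, -4)
  hex 12: (-4, 8, -4)
  hex 13: (-5, 8, -3)
  hex 14: (-6, 8, -2)
  hex 15: (-7, 8, -1)
  hex 16: (-7, 7, 0)
  hex 17: (-7, 6, 1)
Sorted: 18 hexes.

Answer: -7 5 2
-7 6 1
-7 7 0
-7 8 -1
-6 4 2
-6 8 -2
-5 3 2
-5 8 -3
-4 2 2
-4 8 -4
-3 2 1
-3 7 -4
-2 2 0
-2 6 -4
-1 2 -1
-1 3 -2
-1 4 -3
-1 5 -4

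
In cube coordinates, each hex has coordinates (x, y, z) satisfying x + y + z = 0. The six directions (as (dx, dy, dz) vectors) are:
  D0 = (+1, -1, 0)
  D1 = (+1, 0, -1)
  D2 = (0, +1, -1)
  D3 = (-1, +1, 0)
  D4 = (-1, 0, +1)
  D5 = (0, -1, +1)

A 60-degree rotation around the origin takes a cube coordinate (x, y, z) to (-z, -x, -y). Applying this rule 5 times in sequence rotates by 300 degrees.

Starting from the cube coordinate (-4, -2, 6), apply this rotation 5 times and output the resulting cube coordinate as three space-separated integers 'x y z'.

Start: (-4, -2, 6)
Step 1: (-4, -2, 6) -> (-(6), -(-4), -(-2)) = (-6, 4, 2)
Step 2: (-6, 4, 2) -> (-(2), -(-6), -(4)) = (-2, 6, -4)
Step 3: (-2, 6, -4) -> (-(-4), -(-2), -(6)) = (4, 2, -6)
Step 4: (4, 2, -6) -> (-(-6), -(4), -(2)) = (6, -4, -2)
Step 5: (6, -4, -2) -> (-(-2), -(6), -(-4)) = (2, -6, 4)

Answer: 2 -6 4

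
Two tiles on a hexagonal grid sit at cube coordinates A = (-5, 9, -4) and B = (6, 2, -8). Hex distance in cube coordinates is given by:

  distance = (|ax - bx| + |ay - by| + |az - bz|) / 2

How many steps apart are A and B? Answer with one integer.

Answer: 11

Derivation:
|ax - bx| = |-5 - 6| = 11
|ay - by| = |9 - 2| = 7
|az - bz| = |-4 - (-8)| = 4
distance = (11 + 7 + 4) / 2 = 22 / 2 = 11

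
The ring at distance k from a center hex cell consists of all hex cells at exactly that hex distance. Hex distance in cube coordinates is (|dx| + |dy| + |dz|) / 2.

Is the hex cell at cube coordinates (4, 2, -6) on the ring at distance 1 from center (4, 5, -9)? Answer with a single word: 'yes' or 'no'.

|px - cx| = |4 - 4| = 0
|py - cy| = |2 - 5| = 3
|pz - cz| = |-6 - (-9)| = 3
distance = (0+3+3)/2 = 6/2 = 3
radius = 1; distance != radius -> no

Answer: no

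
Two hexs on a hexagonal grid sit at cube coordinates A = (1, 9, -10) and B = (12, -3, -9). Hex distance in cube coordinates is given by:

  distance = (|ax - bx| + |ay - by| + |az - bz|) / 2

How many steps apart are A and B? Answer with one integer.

Answer: 12

Derivation:
|ax - bx| = |1 - 12| = 11
|ay - by| = |9 - (-3)| = 12
|az - bz| = |-10 - (-9)| = 1
distance = (11 + 12 + 1) / 2 = 24 / 2 = 12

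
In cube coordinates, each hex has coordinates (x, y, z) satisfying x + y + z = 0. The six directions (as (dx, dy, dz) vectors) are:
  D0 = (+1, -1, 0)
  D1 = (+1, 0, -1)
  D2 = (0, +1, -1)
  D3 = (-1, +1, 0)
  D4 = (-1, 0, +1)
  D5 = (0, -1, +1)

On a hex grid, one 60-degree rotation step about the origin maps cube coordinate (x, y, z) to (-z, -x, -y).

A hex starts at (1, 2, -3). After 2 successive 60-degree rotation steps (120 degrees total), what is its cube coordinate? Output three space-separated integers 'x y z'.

Answer: 2 -3 1

Derivation:
Start: (1, 2, -3)
Step 1: (1, 2, -3) -> (-(-3), -(1), -(2)) = (3, -1, -2)
Step 2: (3, -1, -2) -> (-(-2), -(3), -(-1)) = (2, -3, 1)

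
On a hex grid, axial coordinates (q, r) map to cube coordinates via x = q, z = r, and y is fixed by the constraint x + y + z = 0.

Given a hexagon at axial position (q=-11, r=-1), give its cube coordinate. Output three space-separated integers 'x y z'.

x = q = -11
z = r = -1
y = -x - z = -(-11) - (-1) = 12

Answer: -11 12 -1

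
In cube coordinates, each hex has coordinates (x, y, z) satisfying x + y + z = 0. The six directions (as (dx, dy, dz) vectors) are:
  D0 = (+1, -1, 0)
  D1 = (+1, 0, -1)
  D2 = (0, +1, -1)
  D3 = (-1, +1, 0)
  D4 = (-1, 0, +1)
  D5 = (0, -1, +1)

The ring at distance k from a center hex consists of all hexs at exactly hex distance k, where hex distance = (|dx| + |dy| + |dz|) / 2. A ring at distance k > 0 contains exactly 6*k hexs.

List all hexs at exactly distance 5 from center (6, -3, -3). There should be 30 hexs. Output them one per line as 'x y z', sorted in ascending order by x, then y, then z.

Answer: 1 -3 2
1 -2 1
1 -1 0
1 0 -1
1 1 -2
1 2 -3
2 -4 2
2 2 -4
3 -5 2
3 2 -5
4 -6 2
4 2 -6
5 -7 2
5 2 -7
6 -8 2
6 2 -8
7 -8 1
7 1 -8
8 -8 0
8 0 -8
9 -8 -1
9 -1 -8
10 -8 -2
10 -2 -8
11 -8 -3
11 -7 -4
11 -6 -5
11 -5 -6
11 -4 -7
11 -3 -8

Derivation:
Walk ring at distance 5 from (6, -3, -3):
Start at center + D4*5 = (1, -3, 2)
  hex 0: (1, -3, 2)
  hex 1: (2, -4, 2)
  hex 2: (3, -5, 2)
  hex 3: (4, -6, 2)
  hex 4: (5, -7, 2)
  hex 5: (6, -8, 2)
  hex 6: (7, -8, 1)
  hex 7: (8, -8, 0)
  hex 8: (9, -8, -1)
  hex 9: (10, -8, -2)
  hex 10: (11, -8, -3)
  hex 11: (11, -7, -4)
  hex 12: (11, -6, -5)
  hex 13: (11, -5, -6)
  hex 14: (11, -4, -7)
  hex 15: (11, -3, -8)
  hex 16: (10, -2, -8)
  hex 17: (9, -1, -8)
  hex 18: (8, 0, -8)
  hex 19: (7, 1, -8)
  hex 20: (6, 2, -8)
  hex 21: (5, 2, -7)
  hex 22: (4, 2, -6)
  hex 23: (3, 2, -5)
  hex 24: (2, 2, -4)
  hex 25: (1, 2, -3)
  hex 26: (1, 1, -2)
  hex 27: (1, 0, -1)
  hex 28: (1, -1, 0)
  hex 29: (1, -2, 1)
Sorted: 30 hexes.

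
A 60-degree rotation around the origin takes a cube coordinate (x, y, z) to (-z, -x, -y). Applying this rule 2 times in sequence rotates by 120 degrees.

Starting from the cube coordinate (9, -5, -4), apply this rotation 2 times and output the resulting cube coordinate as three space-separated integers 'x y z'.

Answer: -5 -4 9

Derivation:
Start: (9, -5, -4)
Step 1: (9, -5, -4) -> (-(-4), -(9), -(-5)) = (4, -9, 5)
Step 2: (4, -9, 5) -> (-(5), -(4), -(-9)) = (-5, -4, 9)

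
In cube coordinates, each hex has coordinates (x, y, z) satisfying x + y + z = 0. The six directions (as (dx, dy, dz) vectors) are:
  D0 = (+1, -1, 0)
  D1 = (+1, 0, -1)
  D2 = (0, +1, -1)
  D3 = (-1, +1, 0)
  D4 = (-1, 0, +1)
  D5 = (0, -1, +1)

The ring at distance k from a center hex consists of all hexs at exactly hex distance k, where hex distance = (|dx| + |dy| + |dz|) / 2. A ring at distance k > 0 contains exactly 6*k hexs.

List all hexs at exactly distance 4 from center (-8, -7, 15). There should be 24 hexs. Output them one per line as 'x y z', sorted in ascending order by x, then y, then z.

Answer: -12 -7 19
-12 -6 18
-12 -5 17
-12 -4 16
-12 -3 15
-11 -8 19
-11 -3 14
-10 -9 19
-10 -3 13
-9 -10 19
-9 -3 12
-8 -11 19
-8 -3 11
-7 -11 18
-7 -4 11
-6 -11 17
-6 -5 11
-5 -11 16
-5 -6 11
-4 -11 15
-4 -10 14
-4 -9 13
-4 -8 12
-4 -7 11

Derivation:
Walk ring at distance 4 from (-8, -7, 15):
Start at center + D4*4 = (-12, -7, 19)
  hex 0: (-12, -7, 19)
  hex 1: (-11, -8, 19)
  hex 2: (-10, -9, 19)
  hex 3: (-9, -10, 19)
  hex 4: (-8, -11, 19)
  hex 5: (-7, -11, 18)
  hex 6: (-6, -11, 17)
  hex 7: (-5, -11, 16)
  hex 8: (-4, -11, 15)
  hex 9: (-4, -10, 14)
  hex 10: (-4, -9, 13)
  hex 11: (-4, -8, 12)
  hex 12: (-4, -7, 11)
  hex 13: (-5, -6, 11)
  hex 14: (-6, -5, 11)
  hex 15: (-7, -4, 11)
  hex 16: (-8, -3, 11)
  hex 17: (-9, -3, 12)
  hex 18: (-10, -3, 13)
  hex 19: (-11, -3, 14)
  hex 20: (-12, -3, 15)
  hex 21: (-12, -4, 16)
  hex 22: (-12, -5, 17)
  hex 23: (-12, -6, 18)
Sorted: 24 hexes.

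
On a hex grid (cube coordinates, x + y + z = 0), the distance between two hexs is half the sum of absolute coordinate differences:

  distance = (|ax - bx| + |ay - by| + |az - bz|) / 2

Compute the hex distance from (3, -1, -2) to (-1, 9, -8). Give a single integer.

Answer: 10

Derivation:
|ax - bx| = |3 - (-1)| = 4
|ay - by| = |-1 - 9| = 10
|az - bz| = |-2 - (-8)| = 6
distance = (4 + 10 + 6) / 2 = 20 / 2 = 10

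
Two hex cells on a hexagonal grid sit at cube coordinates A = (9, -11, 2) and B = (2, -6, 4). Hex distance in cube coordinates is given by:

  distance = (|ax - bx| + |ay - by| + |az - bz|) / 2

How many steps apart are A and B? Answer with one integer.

|ax - bx| = |9 - 2| = 7
|ay - by| = |-11 - (-6)| = 5
|az - bz| = |2 - 4| = 2
distance = (7 + 5 + 2) / 2 = 14 / 2 = 7

Answer: 7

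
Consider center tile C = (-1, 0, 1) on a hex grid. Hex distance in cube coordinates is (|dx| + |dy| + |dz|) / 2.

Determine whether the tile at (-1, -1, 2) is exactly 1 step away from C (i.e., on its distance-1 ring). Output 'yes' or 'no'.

|px - cx| = |-1 - (-1)| = 0
|py - cy| = |-1 - 0| = 1
|pz - cz| = |2 - 1| = 1
distance = (0+1+1)/2 = 2/2 = 1
radius = 1; distance == radius -> yes

Answer: yes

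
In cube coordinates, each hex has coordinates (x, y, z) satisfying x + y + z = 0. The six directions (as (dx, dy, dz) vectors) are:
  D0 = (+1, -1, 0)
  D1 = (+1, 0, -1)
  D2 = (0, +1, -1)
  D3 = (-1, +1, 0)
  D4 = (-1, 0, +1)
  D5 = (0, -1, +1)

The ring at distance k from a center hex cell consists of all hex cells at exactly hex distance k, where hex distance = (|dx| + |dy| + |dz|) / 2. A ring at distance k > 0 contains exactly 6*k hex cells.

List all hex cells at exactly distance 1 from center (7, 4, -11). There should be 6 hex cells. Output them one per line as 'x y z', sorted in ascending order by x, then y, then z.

Walk ring at distance 1 from (7, 4, -11):
Start at center + D4*1 = (6, 4, -10)
  hex 0: (6, 4, -10)
  hex 1: (7, 3, -10)
  hex 2: (8, 3, -11)
  hex 3: (8, 4, -12)
  hex 4: (7, 5, -12)
  hex 5: (6, 5, -11)
Sorted: 6 hexes.

Answer: 6 4 -10
6 5 -11
7 3 -10
7 5 -12
8 3 -11
8 4 -12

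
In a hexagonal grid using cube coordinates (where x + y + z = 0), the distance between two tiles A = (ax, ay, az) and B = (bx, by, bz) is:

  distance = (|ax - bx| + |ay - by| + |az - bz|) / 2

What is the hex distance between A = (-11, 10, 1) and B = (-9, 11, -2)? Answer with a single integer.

Answer: 3

Derivation:
|ax - bx| = |-11 - (-9)| = 2
|ay - by| = |10 - 11| = 1
|az - bz| = |1 - (-2)| = 3
distance = (2 + 1 + 3) / 2 = 6 / 2 = 3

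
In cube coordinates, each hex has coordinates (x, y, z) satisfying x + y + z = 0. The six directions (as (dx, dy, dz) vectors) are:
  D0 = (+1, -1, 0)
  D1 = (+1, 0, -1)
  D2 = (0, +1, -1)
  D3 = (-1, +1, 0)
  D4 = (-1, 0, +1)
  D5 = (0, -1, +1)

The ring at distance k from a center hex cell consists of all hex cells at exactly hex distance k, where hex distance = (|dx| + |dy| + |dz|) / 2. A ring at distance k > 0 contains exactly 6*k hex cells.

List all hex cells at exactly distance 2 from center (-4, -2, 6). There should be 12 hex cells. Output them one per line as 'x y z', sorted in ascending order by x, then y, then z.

Walk ring at distance 2 from (-4, -2, 6):
Start at center + D4*2 = (-6, -2, 8)
  hex 0: (-6, -2, 8)
  hex 1: (-5, -3, 8)
  hex 2: (-4, -4, 8)
  hex 3: (-3, -4, 7)
  hex 4: (-2, -4, 6)
  hex 5: (-2, -3, 5)
  hex 6: (-2, -2, 4)
  hex 7: (-3, -1, 4)
  hex 8: (-4, 0, 4)
  hex 9: (-5, 0, 5)
  hex 10: (-6, 0, 6)
  hex 11: (-6, -1, 7)
Sorted: 12 hexes.

Answer: -6 -2 8
-6 -1 7
-6 0 6
-5 -3 8
-5 0 5
-4 -4 8
-4 0 4
-3 -4 7
-3 -1 4
-2 -4 6
-2 -3 5
-2 -2 4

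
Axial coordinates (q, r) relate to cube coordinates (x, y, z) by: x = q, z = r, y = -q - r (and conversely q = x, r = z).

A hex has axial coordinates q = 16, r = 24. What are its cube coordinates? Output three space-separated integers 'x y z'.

Answer: 16 -40 24

Derivation:
x = q = 16
z = r = 24
y = -x - z = -(16) - (24) = -40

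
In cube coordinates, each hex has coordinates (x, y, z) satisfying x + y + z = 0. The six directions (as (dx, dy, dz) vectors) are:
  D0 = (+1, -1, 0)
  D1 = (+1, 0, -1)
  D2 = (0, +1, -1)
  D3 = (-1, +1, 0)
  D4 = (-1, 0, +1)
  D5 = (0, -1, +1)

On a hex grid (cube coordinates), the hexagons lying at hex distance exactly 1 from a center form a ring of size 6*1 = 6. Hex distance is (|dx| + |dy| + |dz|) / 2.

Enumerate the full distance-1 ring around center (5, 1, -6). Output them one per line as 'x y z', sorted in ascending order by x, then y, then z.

Walk ring at distance 1 from (5, 1, -6):
Start at center + D4*1 = (4, 1, -5)
  hex 0: (4, 1, -5)
  hex 1: (5, 0, -5)
  hex 2: (6, 0, -6)
  hex 3: (6, 1, -7)
  hex 4: (5, 2, -7)
  hex 5: (4, 2, -6)
Sorted: 6 hexes.

Answer: 4 1 -5
4 2 -6
5 0 -5
5 2 -7
6 0 -6
6 1 -7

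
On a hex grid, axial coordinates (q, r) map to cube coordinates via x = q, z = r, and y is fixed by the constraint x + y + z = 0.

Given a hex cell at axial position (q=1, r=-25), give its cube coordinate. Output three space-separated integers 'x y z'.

x = q = 1
z = r = -25
y = -x - z = -(1) - (-25) = 24

Answer: 1 24 -25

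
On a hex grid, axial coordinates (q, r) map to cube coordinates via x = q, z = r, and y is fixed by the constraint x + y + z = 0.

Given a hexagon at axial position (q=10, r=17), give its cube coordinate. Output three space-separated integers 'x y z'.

x = q = 10
z = r = 17
y = -x - z = -(10) - (17) = -27

Answer: 10 -27 17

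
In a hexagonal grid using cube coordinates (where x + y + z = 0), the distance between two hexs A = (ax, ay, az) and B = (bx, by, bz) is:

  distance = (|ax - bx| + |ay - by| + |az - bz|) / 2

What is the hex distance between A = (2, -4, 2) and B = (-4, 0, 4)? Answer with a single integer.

Answer: 6

Derivation:
|ax - bx| = |2 - (-4)| = 6
|ay - by| = |-4 - 0| = 4
|az - bz| = |2 - 4| = 2
distance = (6 + 4 + 2) / 2 = 12 / 2 = 6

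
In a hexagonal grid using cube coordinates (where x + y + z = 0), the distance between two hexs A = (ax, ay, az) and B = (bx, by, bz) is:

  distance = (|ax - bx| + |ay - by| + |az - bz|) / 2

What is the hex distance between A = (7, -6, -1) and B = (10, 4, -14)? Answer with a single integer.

Answer: 13

Derivation:
|ax - bx| = |7 - 10| = 3
|ay - by| = |-6 - 4| = 10
|az - bz| = |-1 - (-14)| = 13
distance = (3 + 10 + 13) / 2 = 26 / 2 = 13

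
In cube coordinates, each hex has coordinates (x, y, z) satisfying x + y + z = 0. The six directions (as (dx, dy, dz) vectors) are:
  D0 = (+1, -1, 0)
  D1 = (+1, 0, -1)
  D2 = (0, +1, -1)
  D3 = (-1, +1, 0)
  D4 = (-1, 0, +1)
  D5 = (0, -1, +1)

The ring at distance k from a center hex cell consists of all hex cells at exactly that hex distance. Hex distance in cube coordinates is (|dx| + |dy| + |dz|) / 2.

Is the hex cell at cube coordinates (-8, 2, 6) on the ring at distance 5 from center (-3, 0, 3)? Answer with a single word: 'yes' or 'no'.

Answer: yes

Derivation:
|px - cx| = |-8 - (-3)| = 5
|py - cy| = |2 - 0| = 2
|pz - cz| = |6 - 3| = 3
distance = (5+2+3)/2 = 10/2 = 5
radius = 5; distance == radius -> yes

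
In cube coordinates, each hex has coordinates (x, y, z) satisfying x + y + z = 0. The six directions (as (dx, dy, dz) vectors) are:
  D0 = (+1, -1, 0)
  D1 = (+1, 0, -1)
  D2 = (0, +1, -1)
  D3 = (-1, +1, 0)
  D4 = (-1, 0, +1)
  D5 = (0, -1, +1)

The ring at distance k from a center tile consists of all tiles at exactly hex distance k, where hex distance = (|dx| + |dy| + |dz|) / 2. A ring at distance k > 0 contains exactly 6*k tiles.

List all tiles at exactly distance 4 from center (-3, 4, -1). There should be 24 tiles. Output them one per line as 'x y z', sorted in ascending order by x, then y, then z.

Walk ring at distance 4 from (-3, 4, -1):
Start at center + D4*4 = (-7, 4, 3)
  hex 0: (-7, 4, 3)
  hex 1: (-6, 3, 3)
  hex 2: (-5, 2, 3)
  hex 3: (-4, 1, 3)
  hex 4: (-3, 0, 3)
  hex 5: (-2, 0, 2)
  hex 6: (-1, 0, 1)
  hex 7: (0, 0, 0)
  hex 8: (1, 0, -1)
  hex 9: (1, 1, -2)
  hex 10: (1, 2, -3)
  hex 11: (1, 3, -4)
  hex 12: (1, 4, -5)
  hex 13: (0, 5, -5)
  hex 14: (-1, 6, -5)
  hex 15: (-2, 7, -5)
  hex 16: (-3, 8, -5)
  hex 17: (-4, 8, -4)
  hex 18: (-5, 8, -3)
  hex 19: (-6, 8, -2)
  hex 20: (-7, 8, -1)
  hex 21: (-7, 7, 0)
  hex 22: (-7, 6, 1)
  hex 23: (-7, 5, 2)
Sorted: 24 hexes.

Answer: -7 4 3
-7 5 2
-7 6 1
-7 7 0
-7 8 -1
-6 3 3
-6 8 -2
-5 2 3
-5 8 -3
-4 1 3
-4 8 -4
-3 0 3
-3 8 -5
-2 0 2
-2 7 -5
-1 0 1
-1 6 -5
0 0 0
0 5 -5
1 0 -1
1 1 -2
1 2 -3
1 3 -4
1 4 -5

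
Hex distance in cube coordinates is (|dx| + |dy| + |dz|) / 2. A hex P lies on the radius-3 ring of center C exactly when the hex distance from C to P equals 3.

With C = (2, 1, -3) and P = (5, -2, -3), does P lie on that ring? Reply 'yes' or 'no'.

|px - cx| = |5 - 2| = 3
|py - cy| = |-2 - 1| = 3
|pz - cz| = |-3 - (-3)| = 0
distance = (3+3+0)/2 = 6/2 = 3
radius = 3; distance == radius -> yes

Answer: yes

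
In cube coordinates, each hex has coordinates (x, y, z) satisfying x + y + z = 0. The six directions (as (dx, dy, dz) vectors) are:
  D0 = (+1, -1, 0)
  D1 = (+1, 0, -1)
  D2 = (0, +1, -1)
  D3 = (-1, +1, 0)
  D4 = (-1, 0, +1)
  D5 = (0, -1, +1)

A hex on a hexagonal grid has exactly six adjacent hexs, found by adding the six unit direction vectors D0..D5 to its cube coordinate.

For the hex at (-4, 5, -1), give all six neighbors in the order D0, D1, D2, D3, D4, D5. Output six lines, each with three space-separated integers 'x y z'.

Answer: -3 4 -1
-3 5 -2
-4 6 -2
-5 6 -1
-5 5 0
-4 4 0

Derivation:
Center: (-4, 5, -1). Add each direction:
  D0: (-4, 5, -1) + (1, -1, 0) = (-3, 4, -1)
  D1: (-4, 5, -1) + (1, 0, -1) = (-3, 5, -2)
  D2: (-4, 5, -1) + (0, 1, -1) = (-4, 6, -2)
  D3: (-4, 5, -1) + (-1, 1, 0) = (-5, 6, -1)
  D4: (-4, 5, -1) + (-1, 0, 1) = (-5, 5, 0)
  D5: (-4, 5, -1) + (0, -1, 1) = (-4, 4, 0)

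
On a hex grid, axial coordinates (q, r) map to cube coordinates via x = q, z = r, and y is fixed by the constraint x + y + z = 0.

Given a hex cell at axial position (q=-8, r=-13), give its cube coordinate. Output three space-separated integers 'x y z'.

x = q = -8
z = r = -13
y = -x - z = -(-8) - (-13) = 21

Answer: -8 21 -13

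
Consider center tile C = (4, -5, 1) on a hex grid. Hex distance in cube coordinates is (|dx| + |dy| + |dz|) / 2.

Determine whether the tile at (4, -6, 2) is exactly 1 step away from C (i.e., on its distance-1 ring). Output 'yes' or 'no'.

|px - cx| = |4 - 4| = 0
|py - cy| = |-6 - (-5)| = 1
|pz - cz| = |2 - 1| = 1
distance = (0+1+1)/2 = 2/2 = 1
radius = 1; distance == radius -> yes

Answer: yes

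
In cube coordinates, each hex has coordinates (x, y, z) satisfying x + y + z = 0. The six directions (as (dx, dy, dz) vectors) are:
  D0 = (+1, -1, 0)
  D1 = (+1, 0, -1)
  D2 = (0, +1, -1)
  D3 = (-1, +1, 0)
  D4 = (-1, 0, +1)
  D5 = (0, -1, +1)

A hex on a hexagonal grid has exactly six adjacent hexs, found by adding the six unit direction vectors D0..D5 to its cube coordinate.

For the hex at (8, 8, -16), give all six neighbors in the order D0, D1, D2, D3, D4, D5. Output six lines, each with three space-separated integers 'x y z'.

Answer: 9 7 -16
9 8 -17
8 9 -17
7 9 -16
7 8 -15
8 7 -15

Derivation:
Center: (8, 8, -16). Add each direction:
  D0: (8, 8, -16) + (1, -1, 0) = (9, 7, -16)
  D1: (8, 8, -16) + (1, 0, -1) = (9, 8, -17)
  D2: (8, 8, -16) + (0, 1, -1) = (8, 9, -17)
  D3: (8, 8, -16) + (-1, 1, 0) = (7, 9, -16)
  D4: (8, 8, -16) + (-1, 0, 1) = (7, 8, -15)
  D5: (8, 8, -16) + (0, -1, 1) = (8, 7, -15)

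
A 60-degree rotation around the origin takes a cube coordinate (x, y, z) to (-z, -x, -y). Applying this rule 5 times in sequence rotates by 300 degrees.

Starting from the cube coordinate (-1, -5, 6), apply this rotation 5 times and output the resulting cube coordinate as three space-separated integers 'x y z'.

Start: (-1, -5, 6)
Step 1: (-1, -5, 6) -> (-(6), -(-1), -(-5)) = (-6, 1, 5)
Step 2: (-6, 1, 5) -> (-(5), -(-6), -(1)) = (-5, 6, -1)
Step 3: (-5, 6, -1) -> (-(-1), -(-5), -(6)) = (1, 5, -6)
Step 4: (1, 5, -6) -> (-(-6), -(1), -(5)) = (6, -1, -5)
Step 5: (6, -1, -5) -> (-(-5), -(6), -(-1)) = (5, -6, 1)

Answer: 5 -6 1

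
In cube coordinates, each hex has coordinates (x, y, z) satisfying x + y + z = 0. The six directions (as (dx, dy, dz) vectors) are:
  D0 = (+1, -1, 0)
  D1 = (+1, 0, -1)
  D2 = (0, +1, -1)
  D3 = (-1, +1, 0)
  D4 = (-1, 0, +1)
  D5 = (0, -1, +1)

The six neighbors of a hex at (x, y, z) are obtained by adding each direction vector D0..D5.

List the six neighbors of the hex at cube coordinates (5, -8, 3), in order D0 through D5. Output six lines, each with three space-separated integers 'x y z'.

Answer: 6 -9 3
6 -8 2
5 -7 2
4 -7 3
4 -8 4
5 -9 4

Derivation:
Center: (5, -8, 3). Add each direction:
  D0: (5, -8, 3) + (1, -1, 0) = (6, -9, 3)
  D1: (5, -8, 3) + (1, 0, -1) = (6, -8, 2)
  D2: (5, -8, 3) + (0, 1, -1) = (5, -7, 2)
  D3: (5, -8, 3) + (-1, 1, 0) = (4, -7, 3)
  D4: (5, -8, 3) + (-1, 0, 1) = (4, -8, 4)
  D5: (5, -8, 3) + (0, -1, 1) = (5, -9, 4)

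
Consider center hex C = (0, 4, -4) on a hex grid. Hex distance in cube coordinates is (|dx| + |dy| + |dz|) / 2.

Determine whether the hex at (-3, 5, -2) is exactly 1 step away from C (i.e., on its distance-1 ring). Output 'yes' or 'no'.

|px - cx| = |-3 - 0| = 3
|py - cy| = |5 - 4| = 1
|pz - cz| = |-2 - (-4)| = 2
distance = (3+1+2)/2 = 6/2 = 3
radius = 1; distance != radius -> no

Answer: no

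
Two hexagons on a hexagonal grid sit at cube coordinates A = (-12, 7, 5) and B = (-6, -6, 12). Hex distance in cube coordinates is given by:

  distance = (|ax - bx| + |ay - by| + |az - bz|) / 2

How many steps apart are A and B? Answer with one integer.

|ax - bx| = |-12 - (-6)| = 6
|ay - by| = |7 - (-6)| = 13
|az - bz| = |5 - 12| = 7
distance = (6 + 13 + 7) / 2 = 26 / 2 = 13

Answer: 13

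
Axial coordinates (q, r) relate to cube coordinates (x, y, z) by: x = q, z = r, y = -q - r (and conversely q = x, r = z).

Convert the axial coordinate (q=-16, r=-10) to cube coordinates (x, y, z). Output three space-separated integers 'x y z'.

Answer: -16 26 -10

Derivation:
x = q = -16
z = r = -10
y = -x - z = -(-16) - (-10) = 26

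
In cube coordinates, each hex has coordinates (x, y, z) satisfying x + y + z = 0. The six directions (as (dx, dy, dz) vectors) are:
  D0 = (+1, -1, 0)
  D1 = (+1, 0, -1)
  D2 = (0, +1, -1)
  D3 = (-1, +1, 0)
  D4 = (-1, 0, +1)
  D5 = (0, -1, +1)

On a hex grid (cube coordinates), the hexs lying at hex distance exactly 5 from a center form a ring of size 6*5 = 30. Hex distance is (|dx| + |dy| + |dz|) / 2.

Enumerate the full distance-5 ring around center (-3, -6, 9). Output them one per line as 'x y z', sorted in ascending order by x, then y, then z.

Walk ring at distance 5 from (-3, -6, 9):
Start at center + D4*5 = (-8, -6, 14)
  hex 0: (-8, -6, 14)
  hex 1: (-7, -7, 14)
  hex 2: (-6, -8, 14)
  hex 3: (-5, -9, 14)
  hex 4: (-4, -10, 14)
  hex 5: (-3, -11, 14)
  hex 6: (-2, -11, 13)
  hex 7: (-1, -11, 12)
  hex 8: (0, -11, 11)
  hex 9: (1, -11, 10)
  hex 10: (2, -11, 9)
  hex 11: (2, -10, 8)
  hex 12: (2, -9, 7)
  hex 13: (2, -8, 6)
  hex 14: (2, -7, 5)
  hex 15: (2, -6, 4)
  hex 16: (1, -5, 4)
  hex 17: (0, -4, 4)
  hex 18: (-1, -3, 4)
  hex 19: (-2, -2, 4)
  hex 20: (-3, -1, 4)
  hex 21: (-4, -1, 5)
  hex 22: (-5, -1, 6)
  hex 23: (-6, -1, 7)
  hex 24: (-7, -1, 8)
  hex 25: (-8, -1, 9)
  hex 26: (-8, -2, 10)
  hex 27: (-8, -3, 11)
  hex 28: (-8, -4, 12)
  hex 29: (-8, -5, 13)
Sorted: 30 hexes.

Answer: -8 -6 14
-8 -5 13
-8 -4 12
-8 -3 11
-8 -2 10
-8 -1 9
-7 -7 14
-7 -1 8
-6 -8 14
-6 -1 7
-5 -9 14
-5 -1 6
-4 -10 14
-4 -1 5
-3 -11 14
-3 -1 4
-2 -11 13
-2 -2 4
-1 -11 12
-1 -3 4
0 -11 11
0 -4 4
1 -11 10
1 -5 4
2 -11 9
2 -10 8
2 -9 7
2 -8 6
2 -7 5
2 -6 4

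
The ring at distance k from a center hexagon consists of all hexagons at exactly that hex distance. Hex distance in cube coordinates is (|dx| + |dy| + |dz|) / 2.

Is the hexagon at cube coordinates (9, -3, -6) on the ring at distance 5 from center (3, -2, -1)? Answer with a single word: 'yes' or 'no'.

|px - cx| = |9 - 3| = 6
|py - cy| = |-3 - (-2)| = 1
|pz - cz| = |-6 - (-1)| = 5
distance = (6+1+5)/2 = 12/2 = 6
radius = 5; distance != radius -> no

Answer: no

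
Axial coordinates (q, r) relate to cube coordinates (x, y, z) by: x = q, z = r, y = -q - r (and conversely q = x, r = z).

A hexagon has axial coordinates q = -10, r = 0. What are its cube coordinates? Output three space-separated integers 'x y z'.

Answer: -10 10 0

Derivation:
x = q = -10
z = r = 0
y = -x - z = -(-10) - (0) = 10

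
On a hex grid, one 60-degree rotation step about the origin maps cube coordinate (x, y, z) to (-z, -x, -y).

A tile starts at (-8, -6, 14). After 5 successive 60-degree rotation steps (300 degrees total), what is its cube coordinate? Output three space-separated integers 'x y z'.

Answer: 6 -14 8

Derivation:
Start: (-8, -6, 14)
Step 1: (-8, -6, 14) -> (-(14), -(-8), -(-6)) = (-14, 8, 6)
Step 2: (-14, 8, 6) -> (-(6), -(-14), -(8)) = (-6, 14, -8)
Step 3: (-6, 14, -8) -> (-(-8), -(-6), -(14)) = (8, 6, -14)
Step 4: (8, 6, -14) -> (-(-14), -(8), -(6)) = (14, -8, -6)
Step 5: (14, -8, -6) -> (-(-6), -(14), -(-8)) = (6, -14, 8)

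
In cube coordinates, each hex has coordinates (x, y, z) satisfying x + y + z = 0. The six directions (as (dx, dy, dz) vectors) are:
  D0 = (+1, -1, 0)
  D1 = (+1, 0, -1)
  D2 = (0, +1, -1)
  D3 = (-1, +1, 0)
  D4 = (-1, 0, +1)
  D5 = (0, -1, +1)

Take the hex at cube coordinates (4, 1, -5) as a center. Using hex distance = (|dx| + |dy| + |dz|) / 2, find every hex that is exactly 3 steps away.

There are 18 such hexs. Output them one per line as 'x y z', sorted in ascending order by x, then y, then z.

Answer: 1 1 -2
1 2 -3
1 3 -4
1 4 -5
2 0 -2
2 4 -6
3 -1 -2
3 4 -7
4 -2 -2
4 4 -8
5 -2 -3
5 3 -8
6 -2 -4
6 2 -8
7 -2 -5
7 -1 -6
7 0 -7
7 1 -8

Derivation:
Walk ring at distance 3 from (4, 1, -5):
Start at center + D4*3 = (1, 1, -2)
  hex 0: (1, 1, -2)
  hex 1: (2, 0, -2)
  hex 2: (3, -1, -2)
  hex 3: (4, -2, -2)
  hex 4: (5, -2, -3)
  hex 5: (6, -2, -4)
  hex 6: (7, -2, -5)
  hex 7: (7, -1, -6)
  hex 8: (7, 0, -7)
  hex 9: (7, 1, -8)
  hex 10: (6, 2, -8)
  hex 11: (5, 3, -8)
  hex 12: (4, 4, -8)
  hex 13: (3, 4, -7)
  hex 14: (2, 4, -6)
  hex 15: (1, 4, -5)
  hex 16: (1, 3, -4)
  hex 17: (1, 2, -3)
Sorted: 18 hexes.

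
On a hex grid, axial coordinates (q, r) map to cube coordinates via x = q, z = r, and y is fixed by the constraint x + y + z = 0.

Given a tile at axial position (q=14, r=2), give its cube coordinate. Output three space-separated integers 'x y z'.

Answer: 14 -16 2

Derivation:
x = q = 14
z = r = 2
y = -x - z = -(14) - (2) = -16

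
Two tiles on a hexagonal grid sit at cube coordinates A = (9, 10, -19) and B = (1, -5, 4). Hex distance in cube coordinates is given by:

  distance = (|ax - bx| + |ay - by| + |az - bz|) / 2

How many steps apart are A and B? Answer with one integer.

|ax - bx| = |9 - 1| = 8
|ay - by| = |10 - (-5)| = 15
|az - bz| = |-19 - 4| = 23
distance = (8 + 15 + 23) / 2 = 46 / 2 = 23

Answer: 23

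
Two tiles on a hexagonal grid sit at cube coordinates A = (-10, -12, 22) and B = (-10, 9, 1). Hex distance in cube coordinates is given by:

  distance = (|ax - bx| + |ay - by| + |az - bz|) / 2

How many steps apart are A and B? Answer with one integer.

|ax - bx| = |-10 - (-10)| = 0
|ay - by| = |-12 - 9| = 21
|az - bz| = |22 - 1| = 21
distance = (0 + 21 + 21) / 2 = 42 / 2 = 21

Answer: 21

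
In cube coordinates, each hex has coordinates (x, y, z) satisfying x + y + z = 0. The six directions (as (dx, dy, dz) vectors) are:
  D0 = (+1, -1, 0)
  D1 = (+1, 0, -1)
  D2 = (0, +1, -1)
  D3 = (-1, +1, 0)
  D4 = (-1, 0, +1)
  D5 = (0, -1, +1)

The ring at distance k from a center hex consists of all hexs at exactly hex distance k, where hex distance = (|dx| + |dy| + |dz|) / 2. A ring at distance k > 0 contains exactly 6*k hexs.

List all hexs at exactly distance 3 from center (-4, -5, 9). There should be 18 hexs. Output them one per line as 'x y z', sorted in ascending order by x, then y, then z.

Answer: -7 -5 12
-7 -4 11
-7 -3 10
-7 -2 9
-6 -6 12
-6 -2 8
-5 -7 12
-5 -2 7
-4 -8 12
-4 -2 6
-3 -8 11
-3 -3 6
-2 -8 10
-2 -4 6
-1 -8 9
-1 -7 8
-1 -6 7
-1 -5 6

Derivation:
Walk ring at distance 3 from (-4, -5, 9):
Start at center + D4*3 = (-7, -5, 12)
  hex 0: (-7, -5, 12)
  hex 1: (-6, -6, 12)
  hex 2: (-5, -7, 12)
  hex 3: (-4, -8, 12)
  hex 4: (-3, -8, 11)
  hex 5: (-2, -8, 10)
  hex 6: (-1, -8, 9)
  hex 7: (-1, -7, 8)
  hex 8: (-1, -6, 7)
  hex 9: (-1, -5, 6)
  hex 10: (-2, -4, 6)
  hex 11: (-3, -3, 6)
  hex 12: (-4, -2, 6)
  hex 13: (-5, -2, 7)
  hex 14: (-6, -2, 8)
  hex 15: (-7, -2, 9)
  hex 16: (-7, -3, 10)
  hex 17: (-7, -4, 11)
Sorted: 18 hexes.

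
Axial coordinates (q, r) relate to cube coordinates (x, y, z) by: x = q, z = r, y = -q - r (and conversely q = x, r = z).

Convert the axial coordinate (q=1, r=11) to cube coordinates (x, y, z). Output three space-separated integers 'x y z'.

x = q = 1
z = r = 11
y = -x - z = -(1) - (11) = -12

Answer: 1 -12 11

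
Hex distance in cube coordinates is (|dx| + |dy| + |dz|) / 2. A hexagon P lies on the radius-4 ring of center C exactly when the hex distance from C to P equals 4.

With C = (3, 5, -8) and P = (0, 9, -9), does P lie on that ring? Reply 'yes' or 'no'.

Answer: yes

Derivation:
|px - cx| = |0 - 3| = 3
|py - cy| = |9 - 5| = 4
|pz - cz| = |-9 - (-8)| = 1
distance = (3+4+1)/2 = 8/2 = 4
radius = 4; distance == radius -> yes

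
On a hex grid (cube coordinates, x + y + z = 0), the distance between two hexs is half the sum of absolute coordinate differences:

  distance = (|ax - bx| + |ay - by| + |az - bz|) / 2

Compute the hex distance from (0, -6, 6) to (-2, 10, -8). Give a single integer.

Answer: 16

Derivation:
|ax - bx| = |0 - (-2)| = 2
|ay - by| = |-6 - 10| = 16
|az - bz| = |6 - (-8)| = 14
distance = (2 + 16 + 14) / 2 = 32 / 2 = 16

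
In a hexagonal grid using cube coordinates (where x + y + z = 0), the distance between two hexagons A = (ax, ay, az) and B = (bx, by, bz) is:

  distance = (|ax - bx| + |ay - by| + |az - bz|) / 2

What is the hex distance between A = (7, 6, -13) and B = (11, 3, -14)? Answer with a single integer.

Answer: 4

Derivation:
|ax - bx| = |7 - 11| = 4
|ay - by| = |6 - 3| = 3
|az - bz| = |-13 - (-14)| = 1
distance = (4 + 3 + 1) / 2 = 8 / 2 = 4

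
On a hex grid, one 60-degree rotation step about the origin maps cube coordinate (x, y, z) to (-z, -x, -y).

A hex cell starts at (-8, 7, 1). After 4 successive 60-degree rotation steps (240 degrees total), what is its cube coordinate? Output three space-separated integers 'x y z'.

Start: (-8, 7, 1)
Step 1: (-8, 7, 1) -> (-(1), -(-8), -(7)) = (-1, 8, -7)
Step 2: (-1, 8, -7) -> (-(-7), -(-1), -(8)) = (7, 1, -8)
Step 3: (7, 1, -8) -> (-(-8), -(7), -(1)) = (8, -7, -1)
Step 4: (8, -7, -1) -> (-(-1), -(8), -(-7)) = (1, -8, 7)

Answer: 1 -8 7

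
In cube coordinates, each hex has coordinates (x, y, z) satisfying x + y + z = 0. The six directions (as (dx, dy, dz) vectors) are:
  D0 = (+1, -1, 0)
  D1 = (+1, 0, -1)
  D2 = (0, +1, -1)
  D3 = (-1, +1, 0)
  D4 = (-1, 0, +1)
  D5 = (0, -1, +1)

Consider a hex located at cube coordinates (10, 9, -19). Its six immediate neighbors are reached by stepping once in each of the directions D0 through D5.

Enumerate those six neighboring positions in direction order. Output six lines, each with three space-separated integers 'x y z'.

Answer: 11 8 -19
11 9 -20
10 10 -20
9 10 -19
9 9 -18
10 8 -18

Derivation:
Center: (10, 9, -19). Add each direction:
  D0: (10, 9, -19) + (1, -1, 0) = (11, 8, -19)
  D1: (10, 9, -19) + (1, 0, -1) = (11, 9, -20)
  D2: (10, 9, -19) + (0, 1, -1) = (10, 10, -20)
  D3: (10, 9, -19) + (-1, 1, 0) = (9, 10, -19)
  D4: (10, 9, -19) + (-1, 0, 1) = (9, 9, -18)
  D5: (10, 9, -19) + (0, -1, 1) = (10, 8, -18)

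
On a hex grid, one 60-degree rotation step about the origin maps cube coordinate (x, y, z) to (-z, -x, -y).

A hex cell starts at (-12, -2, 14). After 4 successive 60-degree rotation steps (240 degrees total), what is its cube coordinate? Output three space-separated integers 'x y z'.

Answer: 14 -12 -2

Derivation:
Start: (-12, -2, 14)
Step 1: (-12, -2, 14) -> (-(14), -(-12), -(-2)) = (-14, 12, 2)
Step 2: (-14, 12, 2) -> (-(2), -(-14), -(12)) = (-2, 14, -12)
Step 3: (-2, 14, -12) -> (-(-12), -(-2), -(14)) = (12, 2, -14)
Step 4: (12, 2, -14) -> (-(-14), -(12), -(2)) = (14, -12, -2)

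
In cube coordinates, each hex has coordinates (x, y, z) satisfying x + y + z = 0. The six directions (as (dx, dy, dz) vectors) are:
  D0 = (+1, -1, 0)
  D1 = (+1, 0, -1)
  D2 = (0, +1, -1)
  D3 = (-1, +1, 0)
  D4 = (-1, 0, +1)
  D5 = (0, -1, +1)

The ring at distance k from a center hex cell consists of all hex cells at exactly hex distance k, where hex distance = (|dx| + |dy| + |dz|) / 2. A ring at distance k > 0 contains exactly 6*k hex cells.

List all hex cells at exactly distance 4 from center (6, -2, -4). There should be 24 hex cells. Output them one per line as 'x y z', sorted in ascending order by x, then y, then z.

Answer: 2 -2 0
2 -1 -1
2 0 -2
2 1 -3
2 2 -4
3 -3 0
3 2 -5
4 -4 0
4 2 -6
5 -5 0
5 2 -7
6 -6 0
6 2 -8
7 -6 -1
7 1 -8
8 -6 -2
8 0 -8
9 -6 -3
9 -1 -8
10 -6 -4
10 -5 -5
10 -4 -6
10 -3 -7
10 -2 -8

Derivation:
Walk ring at distance 4 from (6, -2, -4):
Start at center + D4*4 = (2, -2, 0)
  hex 0: (2, -2, 0)
  hex 1: (3, -3, 0)
  hex 2: (4, -4, 0)
  hex 3: (5, -5, 0)
  hex 4: (6, -6, 0)
  hex 5: (7, -6, -1)
  hex 6: (8, -6, -2)
  hex 7: (9, -6, -3)
  hex 8: (10, -6, -4)
  hex 9: (10, -5, -5)
  hex 10: (10, -4, -6)
  hex 11: (10, -3, -7)
  hex 12: (10, -2, -8)
  hex 13: (9, -1, -8)
  hex 14: (8, 0, -8)
  hex 15: (7, 1, -8)
  hex 16: (6, 2, -8)
  hex 17: (5, 2, -7)
  hex 18: (4, 2, -6)
  hex 19: (3, 2, -5)
  hex 20: (2, 2, -4)
  hex 21: (2, 1, -3)
  hex 22: (2, 0, -2)
  hex 23: (2, -1, -1)
Sorted: 24 hexes.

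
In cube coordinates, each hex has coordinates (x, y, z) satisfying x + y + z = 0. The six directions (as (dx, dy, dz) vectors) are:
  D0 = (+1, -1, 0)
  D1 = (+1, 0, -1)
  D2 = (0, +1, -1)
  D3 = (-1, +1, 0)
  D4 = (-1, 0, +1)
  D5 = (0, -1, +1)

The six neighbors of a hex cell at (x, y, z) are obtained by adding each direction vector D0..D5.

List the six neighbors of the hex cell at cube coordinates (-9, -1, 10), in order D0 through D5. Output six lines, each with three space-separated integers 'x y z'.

Answer: -8 -2 10
-8 -1 9
-9 0 9
-10 0 10
-10 -1 11
-9 -2 11

Derivation:
Center: (-9, -1, 10). Add each direction:
  D0: (-9, -1, 10) + (1, -1, 0) = (-8, -2, 10)
  D1: (-9, -1, 10) + (1, 0, -1) = (-8, -1, 9)
  D2: (-9, -1, 10) + (0, 1, -1) = (-9, 0, 9)
  D3: (-9, -1, 10) + (-1, 1, 0) = (-10, 0, 10)
  D4: (-9, -1, 10) + (-1, 0, 1) = (-10, -1, 11)
  D5: (-9, -1, 10) + (0, -1, 1) = (-9, -2, 11)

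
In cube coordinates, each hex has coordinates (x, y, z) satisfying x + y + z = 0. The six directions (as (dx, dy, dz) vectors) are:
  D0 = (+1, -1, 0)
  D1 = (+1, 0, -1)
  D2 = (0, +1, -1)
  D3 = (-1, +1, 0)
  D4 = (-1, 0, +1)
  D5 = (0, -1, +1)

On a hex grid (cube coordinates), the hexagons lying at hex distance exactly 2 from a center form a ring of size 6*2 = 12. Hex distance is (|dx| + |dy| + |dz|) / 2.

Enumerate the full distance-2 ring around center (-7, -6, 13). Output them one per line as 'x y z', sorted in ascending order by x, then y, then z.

Walk ring at distance 2 from (-7, -6, 13):
Start at center + D4*2 = (-9, -6, 15)
  hex 0: (-9, -6, 15)
  hex 1: (-8, -7, 15)
  hex 2: (-7, -8, 15)
  hex 3: (-6, -8, 14)
  hex 4: (-5, -8, 13)
  hex 5: (-5, -7, 12)
  hex 6: (-5, -6, 11)
  hex 7: (-6, -5, 11)
  hex 8: (-7, -4, 11)
  hex 9: (-8, -4, 12)
  hex 10: (-9, -4, 13)
  hex 11: (-9, -5, 14)
Sorted: 12 hexes.

Answer: -9 -6 15
-9 -5 14
-9 -4 13
-8 -7 15
-8 -4 12
-7 -8 15
-7 -4 11
-6 -8 14
-6 -5 11
-5 -8 13
-5 -7 12
-5 -6 11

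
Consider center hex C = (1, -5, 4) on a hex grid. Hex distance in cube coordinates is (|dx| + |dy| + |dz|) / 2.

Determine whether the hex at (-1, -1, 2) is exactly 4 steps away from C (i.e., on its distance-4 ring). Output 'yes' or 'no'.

Answer: yes

Derivation:
|px - cx| = |-1 - 1| = 2
|py - cy| = |-1 - (-5)| = 4
|pz - cz| = |2 - 4| = 2
distance = (2+4+2)/2 = 8/2 = 4
radius = 4; distance == radius -> yes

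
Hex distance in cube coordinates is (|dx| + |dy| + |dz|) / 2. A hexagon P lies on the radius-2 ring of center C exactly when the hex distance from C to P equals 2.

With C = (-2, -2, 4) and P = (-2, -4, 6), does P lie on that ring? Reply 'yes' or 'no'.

Answer: yes

Derivation:
|px - cx| = |-2 - (-2)| = 0
|py - cy| = |-4 - (-2)| = 2
|pz - cz| = |6 - 4| = 2
distance = (0+2+2)/2 = 4/2 = 2
radius = 2; distance == radius -> yes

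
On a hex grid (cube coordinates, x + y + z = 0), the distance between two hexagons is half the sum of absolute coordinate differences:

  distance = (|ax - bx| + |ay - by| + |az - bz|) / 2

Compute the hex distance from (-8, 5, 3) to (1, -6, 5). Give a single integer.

|ax - bx| = |-8 - 1| = 9
|ay - by| = |5 - (-6)| = 11
|az - bz| = |3 - 5| = 2
distance = (9 + 11 + 2) / 2 = 22 / 2 = 11

Answer: 11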